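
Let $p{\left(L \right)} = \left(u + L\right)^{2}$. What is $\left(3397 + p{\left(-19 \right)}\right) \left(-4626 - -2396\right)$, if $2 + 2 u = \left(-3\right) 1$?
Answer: $- \frac{17212255}{2} \approx -8.6061 \cdot 10^{6}$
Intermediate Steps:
$u = - \frac{5}{2}$ ($u = -1 + \frac{\left(-3\right) 1}{2} = -1 + \frac{1}{2} \left(-3\right) = -1 - \frac{3}{2} = - \frac{5}{2} \approx -2.5$)
$p{\left(L \right)} = \left(- \frac{5}{2} + L\right)^{2}$
$\left(3397 + p{\left(-19 \right)}\right) \left(-4626 - -2396\right) = \left(3397 + \frac{\left(-5 + 2 \left(-19\right)\right)^{2}}{4}\right) \left(-4626 - -2396\right) = \left(3397 + \frac{\left(-5 - 38\right)^{2}}{4}\right) \left(-4626 + 2396\right) = \left(3397 + \frac{\left(-43\right)^{2}}{4}\right) \left(-2230\right) = \left(3397 + \frac{1}{4} \cdot 1849\right) \left(-2230\right) = \left(3397 + \frac{1849}{4}\right) \left(-2230\right) = \frac{15437}{4} \left(-2230\right) = - \frac{17212255}{2}$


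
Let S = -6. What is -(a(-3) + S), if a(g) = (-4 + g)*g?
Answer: -15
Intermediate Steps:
a(g) = g*(-4 + g)
-(a(-3) + S) = -(-3*(-4 - 3) - 6) = -(-3*(-7) - 6) = -(21 - 6) = -1*15 = -15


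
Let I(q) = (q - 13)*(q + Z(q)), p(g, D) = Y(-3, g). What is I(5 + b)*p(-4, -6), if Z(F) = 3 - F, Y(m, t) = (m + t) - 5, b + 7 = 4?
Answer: 396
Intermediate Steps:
b = -3 (b = -7 + 4 = -3)
Y(m, t) = -5 + m + t
p(g, D) = -8 + g (p(g, D) = -5 - 3 + g = -8 + g)
I(q) = -39 + 3*q (I(q) = (q - 13)*(q + (3 - q)) = (-13 + q)*3 = -39 + 3*q)
I(5 + b)*p(-4, -6) = (-39 + 3*(5 - 3))*(-8 - 4) = (-39 + 3*2)*(-12) = (-39 + 6)*(-12) = -33*(-12) = 396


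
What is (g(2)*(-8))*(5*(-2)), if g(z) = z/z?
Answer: 80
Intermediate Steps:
g(z) = 1
(g(2)*(-8))*(5*(-2)) = (1*(-8))*(5*(-2)) = -8*(-10) = 80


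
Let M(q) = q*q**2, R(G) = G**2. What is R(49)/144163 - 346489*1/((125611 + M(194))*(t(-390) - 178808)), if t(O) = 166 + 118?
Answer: 3183528300661087/191145268362146940 ≈ 0.016655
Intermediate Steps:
t(O) = 284
M(q) = q**3
R(49)/144163 - 346489*1/((125611 + M(194))*(t(-390) - 178808)) = 49**2/144163 - 346489*1/((284 - 178808)*(125611 + 194**3)) = 2401*(1/144163) - 346489*(-1/(178524*(125611 + 7301384))) = 2401/144163 - 346489/(7426995*(-178524)) = 2401/144163 - 346489/(-1325896855380) = 2401/144163 - 346489*(-1/1325896855380) = 2401/144163 + 346489/1325896855380 = 3183528300661087/191145268362146940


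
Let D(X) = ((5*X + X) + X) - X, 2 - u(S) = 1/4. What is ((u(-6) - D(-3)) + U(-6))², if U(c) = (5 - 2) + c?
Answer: 4489/16 ≈ 280.56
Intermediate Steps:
U(c) = 3 + c
u(S) = 7/4 (u(S) = 2 - 1/4 = 2 - 1*¼ = 2 - ¼ = 7/4)
D(X) = 6*X (D(X) = (6*X + X) - X = 7*X - X = 6*X)
((u(-6) - D(-3)) + U(-6))² = ((7/4 - 6*(-3)) + (3 - 6))² = ((7/4 - 1*(-18)) - 3)² = ((7/4 + 18) - 3)² = (79/4 - 3)² = (67/4)² = 4489/16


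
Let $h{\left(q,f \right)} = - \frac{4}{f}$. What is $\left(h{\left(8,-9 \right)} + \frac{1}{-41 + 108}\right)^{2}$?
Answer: $\frac{76729}{363609} \approx 0.21102$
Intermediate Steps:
$\left(h{\left(8,-9 \right)} + \frac{1}{-41 + 108}\right)^{2} = \left(- \frac{4}{-9} + \frac{1}{-41 + 108}\right)^{2} = \left(\left(-4\right) \left(- \frac{1}{9}\right) + \frac{1}{67}\right)^{2} = \left(\frac{4}{9} + \frac{1}{67}\right)^{2} = \left(\frac{277}{603}\right)^{2} = \frac{76729}{363609}$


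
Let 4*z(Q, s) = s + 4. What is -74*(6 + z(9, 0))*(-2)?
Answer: 1036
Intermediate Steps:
z(Q, s) = 1 + s/4 (z(Q, s) = (s + 4)/4 = (4 + s)/4 = 1 + s/4)
-74*(6 + z(9, 0))*(-2) = -74*(6 + (1 + (1/4)*0))*(-2) = -74*(6 + (1 + 0))*(-2) = -74*(6 + 1)*(-2) = -74*7*(-2) = -518*(-2) = 1036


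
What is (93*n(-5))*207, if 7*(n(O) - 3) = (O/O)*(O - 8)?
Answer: 154008/7 ≈ 22001.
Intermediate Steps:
n(O) = 13/7 + O/7 (n(O) = 3 + ((O/O)*(O - 8))/7 = 3 + (1*(-8 + O))/7 = 3 + (-8 + O)/7 = 3 + (-8/7 + O/7) = 13/7 + O/7)
(93*n(-5))*207 = (93*(13/7 + (⅐)*(-5)))*207 = (93*(13/7 - 5/7))*207 = (93*(8/7))*207 = (744/7)*207 = 154008/7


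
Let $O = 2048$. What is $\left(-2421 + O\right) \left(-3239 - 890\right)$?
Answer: $1540117$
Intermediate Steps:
$\left(-2421 + O\right) \left(-3239 - 890\right) = \left(-2421 + 2048\right) \left(-3239 - 890\right) = \left(-373\right) \left(-4129\right) = 1540117$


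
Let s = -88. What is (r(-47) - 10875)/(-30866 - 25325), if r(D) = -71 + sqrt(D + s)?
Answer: 10946/56191 - 3*I*sqrt(15)/56191 ≈ 0.1948 - 0.00020678*I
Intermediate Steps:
r(D) = -71 + sqrt(-88 + D) (r(D) = -71 + sqrt(D - 88) = -71 + sqrt(-88 + D))
(r(-47) - 10875)/(-30866 - 25325) = ((-71 + sqrt(-88 - 47)) - 10875)/(-30866 - 25325) = ((-71 + sqrt(-135)) - 10875)/(-56191) = ((-71 + 3*I*sqrt(15)) - 10875)*(-1/56191) = (-10946 + 3*I*sqrt(15))*(-1/56191) = 10946/56191 - 3*I*sqrt(15)/56191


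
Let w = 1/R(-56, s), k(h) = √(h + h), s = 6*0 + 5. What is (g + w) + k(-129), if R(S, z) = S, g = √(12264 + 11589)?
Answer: -1/56 + √23853 + I*√258 ≈ 154.43 + 16.062*I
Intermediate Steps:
g = √23853 ≈ 154.44
s = 5 (s = 0 + 5 = 5)
k(h) = √2*√h (k(h) = √(2*h) = √2*√h)
w = -1/56 (w = 1/(-56) = -1/56 ≈ -0.017857)
(g + w) + k(-129) = (√23853 - 1/56) + √2*√(-129) = (-1/56 + √23853) + √2*(I*√129) = (-1/56 + √23853) + I*√258 = -1/56 + √23853 + I*√258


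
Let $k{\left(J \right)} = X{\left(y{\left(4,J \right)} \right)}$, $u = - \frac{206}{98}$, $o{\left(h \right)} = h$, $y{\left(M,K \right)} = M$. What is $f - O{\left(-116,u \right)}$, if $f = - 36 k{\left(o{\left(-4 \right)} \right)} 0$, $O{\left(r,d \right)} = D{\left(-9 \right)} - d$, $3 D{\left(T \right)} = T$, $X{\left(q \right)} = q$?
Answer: $\frac{44}{49} \approx 0.89796$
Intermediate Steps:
$u = - \frac{103}{49}$ ($u = \left(-206\right) \frac{1}{98} = - \frac{103}{49} \approx -2.102$)
$D{\left(T \right)} = \frac{T}{3}$
$k{\left(J \right)} = 4$
$O{\left(r,d \right)} = -3 - d$ ($O{\left(r,d \right)} = \frac{1}{3} \left(-9\right) - d = -3 - d$)
$f = 0$ ($f = \left(-36\right) 4 \cdot 0 = \left(-144\right) 0 = 0$)
$f - O{\left(-116,u \right)} = 0 - \left(-3 - - \frac{103}{49}\right) = 0 - \left(-3 + \frac{103}{49}\right) = 0 - - \frac{44}{49} = 0 + \frac{44}{49} = \frac{44}{49}$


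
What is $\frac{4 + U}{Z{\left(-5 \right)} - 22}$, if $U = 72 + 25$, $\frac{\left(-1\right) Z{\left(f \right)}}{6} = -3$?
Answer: $- \frac{101}{4} \approx -25.25$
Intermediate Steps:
$Z{\left(f \right)} = 18$ ($Z{\left(f \right)} = \left(-6\right) \left(-3\right) = 18$)
$U = 97$
$\frac{4 + U}{Z{\left(-5 \right)} - 22} = \frac{4 + 97}{18 - 22} = \frac{101}{-4} = 101 \left(- \frac{1}{4}\right) = - \frac{101}{4}$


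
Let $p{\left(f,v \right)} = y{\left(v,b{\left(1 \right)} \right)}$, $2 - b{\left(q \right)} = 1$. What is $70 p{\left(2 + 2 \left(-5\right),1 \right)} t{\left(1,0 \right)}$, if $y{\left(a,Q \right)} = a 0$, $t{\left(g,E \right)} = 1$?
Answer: $0$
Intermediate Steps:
$b{\left(q \right)} = 1$ ($b{\left(q \right)} = 2 - 1 = 1$)
$y{\left(a,Q \right)} = 0$
$p{\left(f,v \right)} = 0$
$70 p{\left(2 + 2 \left(-5\right),1 \right)} t{\left(1,0 \right)} = 70 \cdot 0 \cdot 1 = 0 \cdot 1 = 0$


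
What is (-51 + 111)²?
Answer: 3600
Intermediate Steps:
(-51 + 111)² = 60² = 3600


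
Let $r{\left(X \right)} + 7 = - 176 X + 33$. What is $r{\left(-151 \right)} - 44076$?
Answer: $-17474$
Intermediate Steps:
$r{\left(X \right)} = 26 - 176 X$ ($r{\left(X \right)} = -7 - \left(-33 + 176 X\right) = 26 - 176 X$)
$r{\left(-151 \right)} - 44076 = \left(26 - -26576\right) - 44076 = \left(26 + 26576\right) - 44076 = 26602 - 44076 = -17474$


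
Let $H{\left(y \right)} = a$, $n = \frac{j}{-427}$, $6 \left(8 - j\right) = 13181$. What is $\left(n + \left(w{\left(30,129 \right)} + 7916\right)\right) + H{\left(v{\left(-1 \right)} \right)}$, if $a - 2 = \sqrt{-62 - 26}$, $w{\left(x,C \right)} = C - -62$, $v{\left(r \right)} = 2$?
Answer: $\frac{20788391}{2562} + 2 i \sqrt{22} \approx 8114.1 + 9.3808 i$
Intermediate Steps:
$j = - \frac{13133}{6}$ ($j = 8 - \frac{13181}{6} = - \frac{13133}{6} \approx -2188.8$)
$w{\left(x,C \right)} = 62 + C$ ($w{\left(x,C \right)} = C + 62 = 62 + C$)
$a = 2 + 2 i \sqrt{22}$ ($a = 2 + \sqrt{-62 - 26} = 2 + \sqrt{-88} = 2 + 2 i \sqrt{22} \approx 2.0 + 9.3808 i$)
$n = \frac{13133}{2562}$ ($n = - \frac{13133}{6 \left(-427\right)} = \left(- \frac{13133}{6}\right) \left(- \frac{1}{427}\right) = \frac{13133}{2562} \approx 5.1261$)
$H{\left(y \right)} = 2 + 2 i \sqrt{22}$
$\left(n + \left(w{\left(30,129 \right)} + 7916\right)\right) + H{\left(v{\left(-1 \right)} \right)} = \left(\frac{13133}{2562} + \left(\left(62 + 129\right) + 7916\right)\right) + \left(2 + 2 i \sqrt{22}\right) = \left(\frac{13133}{2562} + \left(191 + 7916\right)\right) + \left(2 + 2 i \sqrt{22}\right) = \left(\frac{13133}{2562} + 8107\right) + \left(2 + 2 i \sqrt{22}\right) = \frac{20783267}{2562} + \left(2 + 2 i \sqrt{22}\right) = \frac{20788391}{2562} + 2 i \sqrt{22}$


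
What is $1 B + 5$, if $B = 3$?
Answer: $8$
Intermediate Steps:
$1 B + 5 = 1 \cdot 3 + 5 = 3 + 5 = 8$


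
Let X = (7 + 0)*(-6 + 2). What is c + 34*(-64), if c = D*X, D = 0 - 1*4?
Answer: -2064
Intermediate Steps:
D = -4 (D = 0 - 4 = -4)
X = -28 (X = 7*(-4) = -28)
c = 112 (c = -4*(-28) = 112)
c + 34*(-64) = 112 + 34*(-64) = 112 - 2176 = -2064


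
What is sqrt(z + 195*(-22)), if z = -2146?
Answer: 2*I*sqrt(1609) ≈ 80.225*I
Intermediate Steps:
sqrt(z + 195*(-22)) = sqrt(-2146 + 195*(-22)) = sqrt(-2146 - 4290) = sqrt(-6436) = 2*I*sqrt(1609)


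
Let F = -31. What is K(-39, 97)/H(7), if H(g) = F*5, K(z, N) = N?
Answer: -97/155 ≈ -0.62581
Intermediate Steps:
H(g) = -155 (H(g) = -31*5 = -155)
K(-39, 97)/H(7) = 97/(-155) = 97*(-1/155) = -97/155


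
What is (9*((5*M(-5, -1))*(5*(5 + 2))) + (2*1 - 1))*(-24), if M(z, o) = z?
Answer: 188976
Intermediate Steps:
(9*((5*M(-5, -1))*(5*(5 + 2))) + (2*1 - 1))*(-24) = (9*((5*(-5))*(5*(5 + 2))) + (2*1 - 1))*(-24) = (9*(-125*7) + (2 - 1))*(-24) = (9*(-25*35) + 1)*(-24) = (9*(-875) + 1)*(-24) = (-7875 + 1)*(-24) = -7874*(-24) = 188976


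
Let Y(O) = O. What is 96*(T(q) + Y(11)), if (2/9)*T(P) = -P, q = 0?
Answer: 1056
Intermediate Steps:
T(P) = -9*P/2 (T(P) = 9*(-P)/2 = -9*P/2)
96*(T(q) + Y(11)) = 96*(-9/2*0 + 11) = 96*(0 + 11) = 96*11 = 1056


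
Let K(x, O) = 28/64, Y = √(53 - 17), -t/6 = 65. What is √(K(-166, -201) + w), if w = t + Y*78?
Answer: √1255/4 ≈ 8.8565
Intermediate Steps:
t = -390 (t = -6*65 = -390)
Y = 6 (Y = √36 = 6)
K(x, O) = 7/16 (K(x, O) = 28*(1/64) = 7/16)
w = 78 (w = -390 + 6*78 = -390 + 468 = 78)
√(K(-166, -201) + w) = √(7/16 + 78) = √(1255/16) = √1255/4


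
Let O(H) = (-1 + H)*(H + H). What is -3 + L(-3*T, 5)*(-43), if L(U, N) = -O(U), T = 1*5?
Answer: 20637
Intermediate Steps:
T = 5
O(H) = 2*H*(-1 + H) (O(H) = (-1 + H)*(2*H) = 2*H*(-1 + H))
L(U, N) = -2*U*(-1 + U)
-3 + L(-3*T, 5)*(-43) = -3 + (2*(-3*5)*(1 - (-3)*5))*(-43) = -3 + (2*(-15)*(1 - 1*(-15)))*(-43) = -3 + (2*(-15)*(1 + 15))*(-43) = -3 + (2*(-15)*16)*(-43) = -3 - 480*(-43) = -3 + 20640 = 20637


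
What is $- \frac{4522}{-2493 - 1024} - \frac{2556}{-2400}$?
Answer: $\frac{1653521}{703400} \approx 2.3508$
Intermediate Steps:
$- \frac{4522}{-2493 - 1024} - \frac{2556}{-2400} = - \frac{4522}{-3517} - - \frac{213}{200} = \left(-4522\right) \left(- \frac{1}{3517}\right) + \frac{213}{200} = \frac{4522}{3517} + \frac{213}{200} = \frac{1653521}{703400}$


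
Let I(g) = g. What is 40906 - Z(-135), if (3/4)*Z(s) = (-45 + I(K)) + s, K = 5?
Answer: 123418/3 ≈ 41139.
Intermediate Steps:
Z(s) = -160/3 + 4*s/3 (Z(s) = 4*((-45 + 5) + s)/3 = 4*(-40 + s)/3 = -160/3 + 4*s/3)
40906 - Z(-135) = 40906 - (-160/3 + (4/3)*(-135)) = 40906 - (-160/3 - 180) = 40906 - 1*(-700/3) = 40906 + 700/3 = 123418/3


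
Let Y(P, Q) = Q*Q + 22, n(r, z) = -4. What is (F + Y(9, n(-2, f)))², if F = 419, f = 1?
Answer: 208849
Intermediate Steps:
Y(P, Q) = 22 + Q² (Y(P, Q) = Q² + 22 = 22 + Q²)
(F + Y(9, n(-2, f)))² = (419 + (22 + (-4)²))² = (419 + (22 + 16))² = (419 + 38)² = 457² = 208849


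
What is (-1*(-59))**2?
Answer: 3481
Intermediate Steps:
(-1*(-59))**2 = 59**2 = 3481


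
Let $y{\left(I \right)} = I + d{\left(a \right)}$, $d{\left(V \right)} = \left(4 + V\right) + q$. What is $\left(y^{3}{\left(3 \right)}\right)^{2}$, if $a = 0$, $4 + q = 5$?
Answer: $262144$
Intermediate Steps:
$q = 1$ ($q = -4 + 5 = 1$)
$d{\left(V \right)} = 5 + V$ ($d{\left(V \right)} = \left(4 + V\right) + 1 = 5 + V$)
$y{\left(I \right)} = 5 + I$ ($y{\left(I \right)} = I + \left(5 + 0\right) = I + 5 = 5 + I$)
$\left(y^{3}{\left(3 \right)}\right)^{2} = \left(\left(5 + 3\right)^{3}\right)^{2} = \left(8^{3}\right)^{2} = 512^{2} = 262144$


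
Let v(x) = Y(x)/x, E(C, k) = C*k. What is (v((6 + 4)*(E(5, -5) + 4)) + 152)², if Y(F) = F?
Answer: 23409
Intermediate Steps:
v(x) = 1 (v(x) = x/x = 1)
(v((6 + 4)*(E(5, -5) + 4)) + 152)² = (1 + 152)² = 153² = 23409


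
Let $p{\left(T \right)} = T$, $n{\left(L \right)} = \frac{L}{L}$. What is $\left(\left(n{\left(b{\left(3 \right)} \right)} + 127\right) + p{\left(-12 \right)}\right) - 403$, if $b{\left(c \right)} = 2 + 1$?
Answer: $-287$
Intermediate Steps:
$b{\left(c \right)} = 3$
$n{\left(L \right)} = 1$
$\left(\left(n{\left(b{\left(3 \right)} \right)} + 127\right) + p{\left(-12 \right)}\right) - 403 = \left(\left(1 + 127\right) - 12\right) - 403 = \left(128 - 12\right) - 403 = 116 - 403 = -287$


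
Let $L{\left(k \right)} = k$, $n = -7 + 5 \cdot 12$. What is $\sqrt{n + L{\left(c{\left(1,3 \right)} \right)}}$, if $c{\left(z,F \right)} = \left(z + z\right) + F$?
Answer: $\sqrt{58} \approx 7.6158$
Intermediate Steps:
$c{\left(z,F \right)} = F + 2 z$ ($c{\left(z,F \right)} = 2 z + F = F + 2 z$)
$n = 53$ ($n = -7 + 60 = 53$)
$\sqrt{n + L{\left(c{\left(1,3 \right)} \right)}} = \sqrt{53 + \left(3 + 2 \cdot 1\right)} = \sqrt{53 + \left(3 + 2\right)} = \sqrt{53 + 5} = \sqrt{58}$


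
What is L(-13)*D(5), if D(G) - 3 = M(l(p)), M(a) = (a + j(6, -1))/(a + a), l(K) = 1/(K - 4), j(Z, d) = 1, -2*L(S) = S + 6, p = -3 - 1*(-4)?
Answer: 7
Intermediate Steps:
p = 1 (p = -3 + 4 = 1)
L(S) = -3 - S/2 (L(S) = -(S + 6)/2 = -(6 + S)/2 = -3 - S/2)
l(K) = 1/(-4 + K)
M(a) = (1 + a)/(2*a) (M(a) = (a + 1)/(a + a) = (1 + a)/((2*a)) = (1 + a)*(1/(2*a)) = (1 + a)/(2*a))
D(G) = 2 (D(G) = 3 + (1 + 1/(-4 + 1))/(2*(1/(-4 + 1))) = 3 + (1 + 1/(-3))/(2*(1/(-3))) = 3 + (1 - ⅓)/(2*(-⅓)) = 3 + (½)*(-3)*(⅔) = 3 - 1 = 2)
L(-13)*D(5) = (-3 - ½*(-13))*2 = (-3 + 13/2)*2 = (7/2)*2 = 7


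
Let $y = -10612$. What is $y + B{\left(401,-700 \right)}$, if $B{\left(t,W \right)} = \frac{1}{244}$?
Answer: $- \frac{2589327}{244} \approx -10612.0$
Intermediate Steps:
$B{\left(t,W \right)} = \frac{1}{244}$
$y + B{\left(401,-700 \right)} = -10612 + \frac{1}{244} = - \frac{2589327}{244}$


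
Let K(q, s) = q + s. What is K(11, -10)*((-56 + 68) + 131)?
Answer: 143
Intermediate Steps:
K(11, -10)*((-56 + 68) + 131) = (11 - 10)*((-56 + 68) + 131) = 1*(12 + 131) = 1*143 = 143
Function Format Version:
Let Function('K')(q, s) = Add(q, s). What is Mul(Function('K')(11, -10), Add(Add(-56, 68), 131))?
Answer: 143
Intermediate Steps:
Mul(Function('K')(11, -10), Add(Add(-56, 68), 131)) = Mul(Add(11, -10), Add(Add(-56, 68), 131)) = Mul(1, Add(12, 131)) = Mul(1, 143) = 143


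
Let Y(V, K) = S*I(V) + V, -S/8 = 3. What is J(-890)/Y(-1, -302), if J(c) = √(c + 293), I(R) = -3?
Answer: I*√597/71 ≈ 0.34413*I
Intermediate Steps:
S = -24 (S = -8*3 = -24)
J(c) = √(293 + c)
Y(V, K) = 72 + V (Y(V, K) = -24*(-3) + V = 72 + V)
J(-890)/Y(-1, -302) = √(293 - 890)/(72 - 1) = √(-597)/71 = (I*√597)*(1/71) = I*√597/71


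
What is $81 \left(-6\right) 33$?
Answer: $-16038$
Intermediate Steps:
$81 \left(-6\right) 33 = \left(-486\right) 33 = -16038$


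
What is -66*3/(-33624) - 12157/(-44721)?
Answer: 23201207/83538828 ≈ 0.27773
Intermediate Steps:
-66*3/(-33624) - 12157/(-44721) = -198*(-1/33624) - 12157*(-1/44721) = 11/1868 + 12157/44721 = 23201207/83538828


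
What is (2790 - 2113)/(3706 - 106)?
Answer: 677/3600 ≈ 0.18806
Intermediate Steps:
(2790 - 2113)/(3706 - 106) = 677/3600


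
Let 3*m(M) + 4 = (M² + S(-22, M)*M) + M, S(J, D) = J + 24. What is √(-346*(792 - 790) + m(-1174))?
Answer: √457558 ≈ 676.43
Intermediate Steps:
S(J, D) = 24 + J
m(M) = -4/3 + M + M²/3 (m(M) = -4/3 + ((M² + (24 - 22)*M) + M)/3 = -4/3 + ((M² + 2*M) + M)/3 = -4/3 + (M² + 3*M)/3 = -4/3 + (M + M²/3) = -4/3 + M + M²/3)
√(-346*(792 - 790) + m(-1174)) = √(-346*(792 - 790) + (-4/3 - 1174 + (⅓)*(-1174)²)) = √(-346*2 + (-4/3 - 1174 + (⅓)*1378276)) = √(-692 + (-4/3 - 1174 + 1378276/3)) = √(-692 + 458250) = √457558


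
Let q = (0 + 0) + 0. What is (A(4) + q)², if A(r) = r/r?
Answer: 1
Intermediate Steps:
A(r) = 1
q = 0 (q = 0 + 0 = 0)
(A(4) + q)² = (1 + 0)² = 1² = 1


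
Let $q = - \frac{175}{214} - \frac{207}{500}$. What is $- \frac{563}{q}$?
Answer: $\frac{30120500}{65899} \approx 457.07$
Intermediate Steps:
$q = - \frac{65899}{53500}$ ($q = \left(-175\right) \frac{1}{214} - \frac{207}{500} = - \frac{175}{214} - \frac{207}{500} = - \frac{65899}{53500} \approx -1.2318$)
$- \frac{563}{q} = - \frac{563}{- \frac{65899}{53500}} = \left(-563\right) \left(- \frac{53500}{65899}\right) = \frac{30120500}{65899}$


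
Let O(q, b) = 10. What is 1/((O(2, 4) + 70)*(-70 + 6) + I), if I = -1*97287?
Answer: -1/102407 ≈ -9.7650e-6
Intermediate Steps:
I = -97287
1/((O(2, 4) + 70)*(-70 + 6) + I) = 1/((10 + 70)*(-70 + 6) - 97287) = 1/(80*(-64) - 97287) = 1/(-5120 - 97287) = 1/(-102407) = -1/102407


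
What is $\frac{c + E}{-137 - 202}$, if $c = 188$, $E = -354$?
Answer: $\frac{166}{339} \approx 0.48968$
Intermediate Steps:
$\frac{c + E}{-137 - 202} = \frac{188 - 354}{-137 - 202} = - \frac{166}{-339} = \left(-166\right) \left(- \frac{1}{339}\right) = \frac{166}{339}$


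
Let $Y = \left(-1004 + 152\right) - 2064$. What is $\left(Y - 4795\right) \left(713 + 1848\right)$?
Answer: $-19747871$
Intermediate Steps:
$Y = -2916$ ($Y = -852 - 2064 = -2916$)
$\left(Y - 4795\right) \left(713 + 1848\right) = \left(-2916 - 4795\right) \left(713 + 1848\right) = \left(-7711\right) 2561 = -19747871$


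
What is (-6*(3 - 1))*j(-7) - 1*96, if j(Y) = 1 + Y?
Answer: -24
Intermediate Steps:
(-6*(3 - 1))*j(-7) - 1*96 = (-6*(3 - 1))*(1 - 7) - 1*96 = -6*2*(-6) - 96 = -12*(-6) - 96 = 72 - 96 = -24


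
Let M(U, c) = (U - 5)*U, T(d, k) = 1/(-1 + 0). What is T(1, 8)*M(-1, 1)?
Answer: -6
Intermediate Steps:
T(d, k) = -1 (T(d, k) = 1/(-1) = -1)
M(U, c) = U*(-5 + U) (M(U, c) = (-5 + U)*U = U*(-5 + U))
T(1, 8)*M(-1, 1) = -(-1)*(-5 - 1) = -(-1)*(-6) = -1*6 = -6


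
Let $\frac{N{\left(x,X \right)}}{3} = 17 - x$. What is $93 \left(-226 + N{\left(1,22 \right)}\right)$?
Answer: $-16554$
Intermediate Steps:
$N{\left(x,X \right)} = 51 - 3 x$ ($N{\left(x,X \right)} = 3 \left(17 - x\right) = 51 - 3 x$)
$93 \left(-226 + N{\left(1,22 \right)}\right) = 93 \left(-226 + \left(51 - 3\right)\right) = 93 \left(-226 + 48\right) = 93 \left(-178\right) = -16554$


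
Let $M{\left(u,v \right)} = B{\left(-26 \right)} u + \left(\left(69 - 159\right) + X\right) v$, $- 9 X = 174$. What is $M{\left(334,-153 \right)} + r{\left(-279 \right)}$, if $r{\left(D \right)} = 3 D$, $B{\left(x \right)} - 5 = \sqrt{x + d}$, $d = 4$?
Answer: $17561 + 334 i \sqrt{22} \approx 17561.0 + 1566.6 i$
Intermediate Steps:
$X = - \frac{58}{3}$ ($X = \left(- \frac{1}{9}\right) 174 = - \frac{58}{3} \approx -19.333$)
$B{\left(x \right)} = 5 + \sqrt{4 + x}$ ($B{\left(x \right)} = 5 + \sqrt{x + 4} = 5 + \sqrt{4 + x}$)
$M{\left(u,v \right)} = - \frac{328 v}{3} + u \left(5 + i \sqrt{22}\right)$ ($M{\left(u,v \right)} = \left(5 + \sqrt{4 - 26}\right) u + \left(\left(69 - 159\right) - \frac{58}{3}\right) v = \left(5 + \sqrt{-22}\right) u + \left(-90 - \frac{58}{3}\right) v = \left(5 + i \sqrt{22}\right) u - \frac{328 v}{3} = u \left(5 + i \sqrt{22}\right) - \frac{328 v}{3} = - \frac{328 v}{3} + u \left(5 + i \sqrt{22}\right)$)
$M{\left(334,-153 \right)} + r{\left(-279 \right)} = \left(\left(- \frac{328}{3}\right) \left(-153\right) + 334 \left(5 + i \sqrt{22}\right)\right) + 3 \left(-279\right) = \left(16728 + \left(1670 + 334 i \sqrt{22}\right)\right) - 837 = \left(18398 + 334 i \sqrt{22}\right) - 837 = 17561 + 334 i \sqrt{22}$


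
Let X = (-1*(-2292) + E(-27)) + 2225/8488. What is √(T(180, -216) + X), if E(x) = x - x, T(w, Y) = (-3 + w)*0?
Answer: √41287161962/4244 ≈ 47.878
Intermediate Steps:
T(w, Y) = 0
E(x) = 0
X = 19456721/8488 (X = (-1*(-2292) + 0) + 2225/8488 = (2292 + 0) + 2225*(1/8488) = 2292 + 2225/8488 = 19456721/8488 ≈ 2292.3)
√(T(180, -216) + X) = √(0 + 19456721/8488) = √(19456721/8488) = √41287161962/4244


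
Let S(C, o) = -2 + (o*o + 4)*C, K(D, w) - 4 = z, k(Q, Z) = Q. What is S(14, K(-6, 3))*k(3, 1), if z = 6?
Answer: 4362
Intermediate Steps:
K(D, w) = 10 (K(D, w) = 4 + 6 = 10)
S(C, o) = -2 + C*(4 + o**2) (S(C, o) = -2 + (o**2 + 4)*C = -2 + (4 + o**2)*C = -2 + C*(4 + o**2))
S(14, K(-6, 3))*k(3, 1) = (-2 + 4*14 + 14*10**2)*3 = (-2 + 56 + 14*100)*3 = (-2 + 56 + 1400)*3 = 1454*3 = 4362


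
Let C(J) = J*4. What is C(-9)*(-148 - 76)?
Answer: 8064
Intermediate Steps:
C(J) = 4*J
C(-9)*(-148 - 76) = (4*(-9))*(-148 - 76) = -36*(-224) = 8064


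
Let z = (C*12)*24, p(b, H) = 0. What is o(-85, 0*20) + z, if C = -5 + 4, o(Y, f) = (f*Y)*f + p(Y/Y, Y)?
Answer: -288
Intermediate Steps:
o(Y, f) = Y*f² (o(Y, f) = (f*Y)*f + 0 = (Y*f)*f + 0 = Y*f² + 0 = Y*f²)
C = -1
z = -288 (z = -1*12*24 = -12*24 = -288)
o(-85, 0*20) + z = -85*(0*20)² - 288 = -85*0² - 288 = -85*0 - 288 = 0 - 288 = -288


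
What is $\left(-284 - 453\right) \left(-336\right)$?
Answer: $247632$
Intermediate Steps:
$\left(-284 - 453\right) \left(-336\right) = \left(-737\right) \left(-336\right) = 247632$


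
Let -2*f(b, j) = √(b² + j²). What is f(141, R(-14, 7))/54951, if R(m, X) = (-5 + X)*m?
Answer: -√20665/109902 ≈ -0.0013080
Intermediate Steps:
R(m, X) = m*(-5 + X)
f(b, j) = -√(b² + j²)/2
f(141, R(-14, 7))/54951 = -√(141² + (-14*(-5 + 7))²)/2/54951 = -√(19881 + (-14*2)²)/2*(1/54951) = -√(19881 + (-28)²)/2*(1/54951) = -√(19881 + 784)/2*(1/54951) = -√20665/2*(1/54951) = -√20665/109902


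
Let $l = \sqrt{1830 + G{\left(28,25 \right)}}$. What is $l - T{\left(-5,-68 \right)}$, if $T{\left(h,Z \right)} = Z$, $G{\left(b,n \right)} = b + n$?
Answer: $68 + \sqrt{1883} \approx 111.39$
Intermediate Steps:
$l = \sqrt{1883}$ ($l = \sqrt{1830 + \left(28 + 25\right)} = \sqrt{1830 + 53} = \sqrt{1883} \approx 43.394$)
$l - T{\left(-5,-68 \right)} = \sqrt{1883} - -68 = \sqrt{1883} + 68 = 68 + \sqrt{1883}$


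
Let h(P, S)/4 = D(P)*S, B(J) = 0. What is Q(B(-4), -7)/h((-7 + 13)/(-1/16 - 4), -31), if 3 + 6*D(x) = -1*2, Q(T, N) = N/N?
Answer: 3/310 ≈ 0.0096774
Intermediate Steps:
Q(T, N) = 1
D(x) = -5/6 (D(x) = -1/2 + (-1*2)/6 = -1/2 + (1/6)*(-2) = -1/2 - 1/3 = -5/6)
h(P, S) = -10*S/3 (h(P, S) = 4*(-5*S/6) = -10*S/3)
Q(B(-4), -7)/h((-7 + 13)/(-1/16 - 4), -31) = 1/(-10/3*(-31)) = 1/(310/3) = 1*(3/310) = 3/310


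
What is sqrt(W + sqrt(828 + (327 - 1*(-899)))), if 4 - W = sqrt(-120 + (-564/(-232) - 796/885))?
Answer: sqrt(10539075600 + 2634768900*sqrt(2054) - 51330*I*sqrt(312136857390))/51330 ≈ 7.065 - 0.7703*I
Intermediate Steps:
W = 4 - I*sqrt(312136857390)/51330 (W = 4 - sqrt(-120 + (-564/(-232) - 796/885)) = 4 - sqrt(-120 + (-564*(-1/232) - 796*1/885)) = 4 - sqrt(-120 + (141/58 - 796/885)) = 4 - sqrt(-120 + 78617/51330) = 4 - sqrt(-6080983/51330) = 4 - I*sqrt(312136857390)/51330 ≈ 4.0 - 10.884*I)
sqrt(W + sqrt(828 + (327 - 1*(-899)))) = sqrt((4 - I*sqrt(312136857390)/51330) + sqrt(828 + (327 - 1*(-899)))) = sqrt((4 - I*sqrt(312136857390)/51330) + sqrt(828 + (327 + 899))) = sqrt((4 - I*sqrt(312136857390)/51330) + sqrt(828 + 1226)) = sqrt((4 - I*sqrt(312136857390)/51330) + sqrt(2054)) = sqrt(4 + sqrt(2054) - I*sqrt(312136857390)/51330)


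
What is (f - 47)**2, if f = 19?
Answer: 784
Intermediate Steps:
(f - 47)**2 = (19 - 47)**2 = (-28)**2 = 784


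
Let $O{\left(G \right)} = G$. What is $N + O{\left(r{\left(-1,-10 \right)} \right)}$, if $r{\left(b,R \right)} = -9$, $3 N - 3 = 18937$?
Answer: $\frac{18913}{3} \approx 6304.3$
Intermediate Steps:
$N = \frac{18940}{3}$ ($N = 1 + \frac{1}{3} \cdot 18937 = 1 + \frac{18937}{3} = \frac{18940}{3} \approx 6313.3$)
$N + O{\left(r{\left(-1,-10 \right)} \right)} = \frac{18940}{3} - 9 = \frac{18913}{3}$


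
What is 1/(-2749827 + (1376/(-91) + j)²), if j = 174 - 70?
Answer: -8281/22705901643 ≈ -3.6471e-7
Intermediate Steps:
j = 104
1/(-2749827 + (1376/(-91) + j)²) = 1/(-2749827 + (1376/(-91) + 104)²) = 1/(-2749827 + (1376*(-1/91) + 104)²) = 1/(-2749827 + (-1376/91 + 104)²) = 1/(-2749827 + (8088/91)²) = 1/(-2749827 + 65415744/8281) = 1/(-22705901643/8281) = -8281/22705901643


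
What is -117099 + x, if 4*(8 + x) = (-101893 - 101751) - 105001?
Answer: -777073/4 ≈ -1.9427e+5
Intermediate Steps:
x = -308677/4 (x = -8 + ((-101893 - 101751) - 105001)/4 = -8 + (-203644 - 105001)/4 = -8 + (¼)*(-308645) = -8 - 308645/4 = -308677/4 ≈ -77169.)
-117099 + x = -117099 - 308677/4 = -777073/4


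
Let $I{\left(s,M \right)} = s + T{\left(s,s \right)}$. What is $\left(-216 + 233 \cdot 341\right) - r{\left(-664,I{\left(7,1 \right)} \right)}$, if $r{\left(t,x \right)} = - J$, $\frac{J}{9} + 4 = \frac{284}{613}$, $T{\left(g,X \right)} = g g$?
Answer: $\frac{48552769}{613} \approx 79205.0$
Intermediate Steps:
$T{\left(g,X \right)} = g^{2}$
$J = - \frac{19512}{613}$ ($J = -36 + 9 \cdot \frac{284}{613} = -36 + \frac{2556}{613} = - \frac{19512}{613} \approx -31.83$)
$I{\left(s,M \right)} = s + s^{2}$
$r{\left(t,x \right)} = \frac{19512}{613}$ ($r{\left(t,x \right)} = \left(-1\right) \left(- \frac{19512}{613}\right) = \frac{19512}{613}$)
$\left(-216 + 233 \cdot 341\right) - r{\left(-664,I{\left(7,1 \right)} \right)} = \left(-216 + 233 \cdot 341\right) - \frac{19512}{613} = \left(-216 + 79453\right) - \frac{19512}{613} = 79237 - \frac{19512}{613} = \frac{48552769}{613}$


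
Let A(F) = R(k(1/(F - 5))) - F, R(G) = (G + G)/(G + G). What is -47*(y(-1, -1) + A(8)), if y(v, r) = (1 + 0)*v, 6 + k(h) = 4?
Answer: 376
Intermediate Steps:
k(h) = -2 (k(h) = -6 + 4 = -2)
R(G) = 1 (R(G) = (2*G)/((2*G)) = (2*G)*(1/(2*G)) = 1)
A(F) = 1 - F
y(v, r) = v (y(v, r) = 1*v = v)
-47*(y(-1, -1) + A(8)) = -47*(-1 + (1 - 1*8)) = -47*(-1 + (1 - 8)) = -47*(-1 - 7) = -47*(-8) = 376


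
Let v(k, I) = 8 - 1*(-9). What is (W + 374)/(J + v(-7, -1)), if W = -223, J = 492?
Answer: 151/509 ≈ 0.29666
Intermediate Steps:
v(k, I) = 17 (v(k, I) = 8 + 9 = 17)
(W + 374)/(J + v(-7, -1)) = (-223 + 374)/(492 + 17) = 151/509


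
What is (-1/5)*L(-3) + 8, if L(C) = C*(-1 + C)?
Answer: 28/5 ≈ 5.6000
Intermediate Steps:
(-1/5)*L(-3) + 8 = (-1/5)*(-3*(-1 - 3)) + 8 = (-1*1/5)*(-3*(-4)) + 8 = -1/5*12 + 8 = -12/5 + 8 = 28/5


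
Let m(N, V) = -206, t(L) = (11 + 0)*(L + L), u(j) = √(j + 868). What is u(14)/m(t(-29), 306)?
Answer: -21*√2/206 ≈ -0.14417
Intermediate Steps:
u(j) = √(868 + j)
t(L) = 22*L (t(L) = 11*(2*L) = 22*L)
u(14)/m(t(-29), 306) = √(868 + 14)/(-206) = √882*(-1/206) = (21*√2)*(-1/206) = -21*√2/206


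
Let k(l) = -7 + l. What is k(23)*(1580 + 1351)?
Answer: 46896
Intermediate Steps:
k(23)*(1580 + 1351) = (-7 + 23)*(1580 + 1351) = 16*2931 = 46896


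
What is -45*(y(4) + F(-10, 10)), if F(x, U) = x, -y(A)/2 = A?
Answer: 810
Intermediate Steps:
y(A) = -2*A
-45*(y(4) + F(-10, 10)) = -45*(-2*4 - 10) = -45*(-8 - 10) = -45*(-18) = 810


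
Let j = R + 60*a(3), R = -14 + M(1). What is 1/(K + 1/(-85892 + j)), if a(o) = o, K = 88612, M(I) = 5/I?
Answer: 85721/7595909251 ≈ 1.1285e-5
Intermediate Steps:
R = -9 (R = -14 + 5/1 = -14 + 5*1 = -14 + 5 = -9)
j = 171 (j = -9 + 60*3 = -9 + 180 = 171)
1/(K + 1/(-85892 + j)) = 1/(88612 + 1/(-85892 + 171)) = 1/(88612 + 1/(-85721)) = 1/(88612 - 1/85721) = 1/(7595909251/85721) = 85721/7595909251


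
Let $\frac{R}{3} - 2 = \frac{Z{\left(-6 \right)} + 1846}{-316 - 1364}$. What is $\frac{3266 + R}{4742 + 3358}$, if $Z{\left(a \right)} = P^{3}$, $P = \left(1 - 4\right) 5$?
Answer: $\frac{203761}{504000} \approx 0.40429$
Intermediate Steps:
$P = -15$ ($P = \left(-3\right) 5 = -15$)
$Z{\left(a \right)} = -3375$ ($Z{\left(a \right)} = \left(-15\right)^{3} = -3375$)
$R = \frac{4889}{560}$ ($R = 6 + 3 \frac{-3375 + 1846}{-316 - 1364} = 6 + 3 \left(- \frac{1529}{-1680}\right) = 6 + 3 \left(\left(-1529\right) \left(- \frac{1}{1680}\right)\right) = 6 + 3 \cdot \frac{1529}{1680} = 6 + \frac{1529}{560} = \frac{4889}{560} \approx 8.7304$)
$\frac{3266 + R}{4742 + 3358} = \frac{3266 + \frac{4889}{560}}{4742 + 3358} = \frac{1833849}{560 \cdot 8100} = \frac{1833849}{560} \cdot \frac{1}{8100} = \frac{203761}{504000}$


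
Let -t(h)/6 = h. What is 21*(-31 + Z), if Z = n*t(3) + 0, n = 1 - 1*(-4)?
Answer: -2541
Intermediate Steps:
t(h) = -6*h
n = 5 (n = 1 + 4 = 5)
Z = -90 (Z = 5*(-6*3) + 0 = 5*(-18) + 0 = -90 + 0 = -90)
21*(-31 + Z) = 21*(-31 - 90) = 21*(-121) = -2541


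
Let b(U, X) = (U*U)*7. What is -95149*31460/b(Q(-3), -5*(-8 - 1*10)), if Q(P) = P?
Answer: -2993387540/63 ≈ -4.7514e+7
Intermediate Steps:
b(U, X) = 7*U² (b(U, X) = U²*7 = 7*U²)
-95149*31460/b(Q(-3), -5*(-8 - 1*10)) = -95149/((7*(-3)²)/31460) = -95149/((7*9)*(1/31460)) = -95149/(63*(1/31460)) = -95149/63/31460 = -95149*31460/63 = -2993387540/63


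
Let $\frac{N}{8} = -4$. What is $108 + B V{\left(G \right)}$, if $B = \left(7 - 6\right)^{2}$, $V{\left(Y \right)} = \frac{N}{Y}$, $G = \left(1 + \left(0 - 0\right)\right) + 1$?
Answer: $92$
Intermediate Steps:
$N = -32$ ($N = 8 \left(-4\right) = -32$)
$G = 2$ ($G = \left(1 + \left(0 + 0\right)\right) + 1 = \left(1 + 0\right) + 1 = 1 + 1 = 2$)
$V{\left(Y \right)} = - \frac{32}{Y}$
$B = 1$ ($B = \left(7 - 6\right)^{2} = 1^{2} = 1$)
$108 + B V{\left(G \right)} = 108 + 1 \left(- \frac{32}{2}\right) = 108 + 1 \left(\left(-32\right) \frac{1}{2}\right) = 108 + 1 \left(-16\right) = 108 - 16 = 92$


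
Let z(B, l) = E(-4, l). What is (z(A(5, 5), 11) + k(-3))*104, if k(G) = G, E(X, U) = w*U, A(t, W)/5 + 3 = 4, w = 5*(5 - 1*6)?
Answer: -6032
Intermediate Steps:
w = -5 (w = 5*(5 - 6) = 5*(-1) = -5)
A(t, W) = 5 (A(t, W) = -15 + 5*4 = -15 + 20 = 5)
E(X, U) = -5*U
z(B, l) = -5*l
(z(A(5, 5), 11) + k(-3))*104 = (-5*11 - 3)*104 = (-55 - 3)*104 = -58*104 = -6032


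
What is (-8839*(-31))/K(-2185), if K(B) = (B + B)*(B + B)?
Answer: 274009/19096900 ≈ 0.014348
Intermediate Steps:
K(B) = 4*B**2 (K(B) = (2*B)*(2*B) = 4*B**2)
(-8839*(-31))/K(-2185) = (-8839*(-31))/((4*(-2185)**2)) = 274009/((4*4774225)) = 274009/19096900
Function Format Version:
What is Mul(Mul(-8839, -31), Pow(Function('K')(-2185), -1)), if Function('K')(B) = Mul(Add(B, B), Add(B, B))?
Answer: Rational(274009, 19096900) ≈ 0.014348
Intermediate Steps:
Function('K')(B) = Mul(4, Pow(B, 2)) (Function('K')(B) = Mul(Mul(2, B), Mul(2, B)) = Mul(4, Pow(B, 2)))
Mul(Mul(-8839, -31), Pow(Function('K')(-2185), -1)) = Mul(Mul(-8839, -31), Pow(Mul(4, Pow(-2185, 2)), -1)) = Mul(274009, Pow(Mul(4, 4774225), -1)) = Mul(274009, Pow(19096900, -1)) = Mul(274009, Rational(1, 19096900)) = Rational(274009, 19096900)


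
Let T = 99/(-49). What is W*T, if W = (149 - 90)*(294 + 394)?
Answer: -4018608/49 ≈ -82012.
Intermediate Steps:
W = 40592 (W = 59*688 = 40592)
T = -99/49 (T = 99*(-1/49) = -99/49 ≈ -2.0204)
W*T = 40592*(-99/49) = -4018608/49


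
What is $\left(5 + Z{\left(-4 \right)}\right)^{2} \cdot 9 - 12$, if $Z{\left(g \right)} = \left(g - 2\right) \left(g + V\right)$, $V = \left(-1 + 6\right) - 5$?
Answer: $7557$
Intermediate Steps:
$V = 0$ ($V = 5 - 5 = 0$)
$Z{\left(g \right)} = g \left(-2 + g\right)$ ($Z{\left(g \right)} = \left(g - 2\right) \left(g + 0\right) = \left(-2 + g\right) g = g \left(-2 + g\right)$)
$\left(5 + Z{\left(-4 \right)}\right)^{2} \cdot 9 - 12 = \left(5 - 4 \left(-2 - 4\right)\right)^{2} \cdot 9 - 12 = \left(5 - -24\right)^{2} \cdot 9 - 12 = \left(5 + 24\right)^{2} \cdot 9 - 12 = 29^{2} \cdot 9 - 12 = 841 \cdot 9 - 12 = 7569 - 12 = 7557$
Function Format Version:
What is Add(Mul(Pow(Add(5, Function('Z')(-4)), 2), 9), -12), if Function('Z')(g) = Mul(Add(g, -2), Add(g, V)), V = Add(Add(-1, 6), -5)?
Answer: 7557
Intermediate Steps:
V = 0 (V = Add(5, -5) = 0)
Function('Z')(g) = Mul(g, Add(-2, g)) (Function('Z')(g) = Mul(Add(g, -2), Add(g, 0)) = Mul(Add(-2, g), g) = Mul(g, Add(-2, g)))
Add(Mul(Pow(Add(5, Function('Z')(-4)), 2), 9), -12) = Add(Mul(Pow(Add(5, Mul(-4, Add(-2, -4))), 2), 9), -12) = Add(Mul(Pow(Add(5, Mul(-4, -6)), 2), 9), -12) = Add(Mul(Pow(Add(5, 24), 2), 9), -12) = Add(Mul(Pow(29, 2), 9), -12) = Add(Mul(841, 9), -12) = Add(7569, -12) = 7557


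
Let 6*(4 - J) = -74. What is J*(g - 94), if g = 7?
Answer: -1421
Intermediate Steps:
J = 49/3 (J = 4 - ⅙*(-74) = 4 + 37/3 = 49/3 ≈ 16.333)
J*(g - 94) = 49*(7 - 94)/3 = (49/3)*(-87) = -1421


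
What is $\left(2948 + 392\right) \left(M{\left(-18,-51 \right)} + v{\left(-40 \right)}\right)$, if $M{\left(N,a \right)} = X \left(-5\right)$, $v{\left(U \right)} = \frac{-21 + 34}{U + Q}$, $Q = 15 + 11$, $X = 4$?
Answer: $- \frac{489310}{7} \approx -69901.0$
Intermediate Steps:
$Q = 26$
$v{\left(U \right)} = \frac{13}{26 + U}$ ($v{\left(U \right)} = \frac{-21 + 34}{U + 26} = \frac{13}{26 + U}$)
$M{\left(N,a \right)} = -20$ ($M{\left(N,a \right)} = 4 \left(-5\right) = -20$)
$\left(2948 + 392\right) \left(M{\left(-18,-51 \right)} + v{\left(-40 \right)}\right) = \left(2948 + 392\right) \left(-20 + \frac{13}{26 - 40}\right) = 3340 \left(-20 + \frac{13}{-14}\right) = 3340 \left(-20 + 13 \left(- \frac{1}{14}\right)\right) = 3340 \left(-20 - \frac{13}{14}\right) = 3340 \left(- \frac{293}{14}\right) = - \frac{489310}{7}$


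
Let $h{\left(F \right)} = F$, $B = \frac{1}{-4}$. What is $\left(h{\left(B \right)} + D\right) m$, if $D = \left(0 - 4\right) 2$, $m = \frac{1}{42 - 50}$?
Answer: $\frac{33}{32} \approx 1.0313$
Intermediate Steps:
$B = - \frac{1}{4} \approx -0.25$
$m = - \frac{1}{8}$ ($m = \frac{1}{-8} = - \frac{1}{8} \approx -0.125$)
$D = -8$ ($D = \left(0 + \left(-5 + 1\right)\right) 2 = \left(0 - 4\right) 2 = \left(-4\right) 2 = -8$)
$\left(h{\left(B \right)} + D\right) m = \left(- \frac{1}{4} - 8\right) \left(- \frac{1}{8}\right) = \left(- \frac{33}{4}\right) \left(- \frac{1}{8}\right) = \frac{33}{32}$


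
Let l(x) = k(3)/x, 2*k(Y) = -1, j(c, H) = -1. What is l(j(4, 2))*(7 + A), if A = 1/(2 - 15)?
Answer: 45/13 ≈ 3.4615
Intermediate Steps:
A = -1/13 (A = 1/(-13) = -1/13 ≈ -0.076923)
k(Y) = -½ (k(Y) = (½)*(-1) = -½)
l(x) = -1/(2*x)
l(j(4, 2))*(7 + A) = (-½/(-1))*(7 - 1/13) = -½*(-1)*(90/13) = (½)*(90/13) = 45/13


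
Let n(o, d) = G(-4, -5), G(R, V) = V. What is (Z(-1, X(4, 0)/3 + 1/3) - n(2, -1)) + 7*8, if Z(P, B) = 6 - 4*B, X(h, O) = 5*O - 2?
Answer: 205/3 ≈ 68.333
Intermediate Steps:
X(h, O) = -2 + 5*O
n(o, d) = -5
(Z(-1, X(4, 0)/3 + 1/3) - n(2, -1)) + 7*8 = ((6 - 4*((-2 + 5*0)/3 + 1/3)) - 1*(-5)) + 7*8 = ((6 - 4*((-2 + 0)*(1/3) + 1*(1/3))) + 5) + 56 = ((6 - 4*(-2*1/3 + 1/3)) + 5) + 56 = ((6 - 4*(-2/3 + 1/3)) + 5) + 56 = ((6 - 4*(-1/3)) + 5) + 56 = ((6 + 4/3) + 5) + 56 = (22/3 + 5) + 56 = 37/3 + 56 = 205/3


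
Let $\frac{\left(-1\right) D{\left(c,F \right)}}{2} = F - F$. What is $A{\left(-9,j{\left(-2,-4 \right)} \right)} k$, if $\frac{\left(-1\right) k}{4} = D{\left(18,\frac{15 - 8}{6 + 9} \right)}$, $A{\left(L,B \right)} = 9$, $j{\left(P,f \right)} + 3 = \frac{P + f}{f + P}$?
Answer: $0$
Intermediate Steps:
$j{\left(P,f \right)} = -2$ ($j{\left(P,f \right)} = -3 + \frac{P + f}{f + P} = -3 + \frac{P + f}{P + f} = -3 + 1 = -2$)
$D{\left(c,F \right)} = 0$ ($D{\left(c,F \right)} = - 2 \left(F - F\right) = \left(-2\right) 0 = 0$)
$k = 0$ ($k = \left(-4\right) 0 = 0$)
$A{\left(-9,j{\left(-2,-4 \right)} \right)} k = 9 \cdot 0 = 0$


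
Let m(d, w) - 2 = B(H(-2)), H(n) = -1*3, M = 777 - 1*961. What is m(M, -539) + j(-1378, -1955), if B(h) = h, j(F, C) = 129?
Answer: 128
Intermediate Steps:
M = -184 (M = 777 - 961 = -184)
H(n) = -3
m(d, w) = -1 (m(d, w) = 2 - 3 = -1)
m(M, -539) + j(-1378, -1955) = -1 + 129 = 128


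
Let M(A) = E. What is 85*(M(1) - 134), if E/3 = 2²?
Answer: -10370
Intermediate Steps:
E = 12 (E = 3*2² = 3*4 = 12)
M(A) = 12
85*(M(1) - 134) = 85*(12 - 134) = 85*(-122) = -10370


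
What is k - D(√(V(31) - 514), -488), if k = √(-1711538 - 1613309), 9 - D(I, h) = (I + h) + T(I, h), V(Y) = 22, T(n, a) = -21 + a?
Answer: -1006 + I*√3324847 + 2*I*√123 ≈ -1006.0 + 1845.6*I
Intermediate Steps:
D(I, h) = 30 - I - 2*h (D(I, h) = 9 - ((I + h) + (-21 + h)) = 9 - (-21 + I + 2*h) = 9 + (21 - I - 2*h) = 30 - I - 2*h)
k = I*√3324847 (k = √(-3324847) = I*√3324847 ≈ 1823.4*I)
k - D(√(V(31) - 514), -488) = I*√3324847 - (30 - √(22 - 514) - 2*(-488)) = I*√3324847 - (30 - √(-492) + 976) = I*√3324847 - (30 - 2*I*√123 + 976) = I*√3324847 - (1006 - 2*I*√123) = I*√3324847 + (-1006 + 2*I*√123) = -1006 + I*√3324847 + 2*I*√123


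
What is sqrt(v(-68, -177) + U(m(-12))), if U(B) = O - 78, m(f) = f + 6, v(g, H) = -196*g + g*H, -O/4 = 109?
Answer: 5*sqrt(994) ≈ 157.64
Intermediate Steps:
O = -436 (O = -4*109 = -436)
v(g, H) = -196*g + H*g
m(f) = 6 + f
U(B) = -514 (U(B) = -436 - 78 = -514)
sqrt(v(-68, -177) + U(m(-12))) = sqrt(-68*(-196 - 177) - 514) = sqrt(-68*(-373) - 514) = sqrt(25364 - 514) = sqrt(24850) = 5*sqrt(994)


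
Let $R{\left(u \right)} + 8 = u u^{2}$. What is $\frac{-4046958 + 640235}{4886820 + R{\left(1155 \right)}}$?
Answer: $- \frac{3406723}{1545685687} \approx -0.002204$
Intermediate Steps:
$R{\left(u \right)} = -8 + u^{3}$ ($R{\left(u \right)} = -8 + u u^{2} = -8 + u^{3}$)
$\frac{-4046958 + 640235}{4886820 + R{\left(1155 \right)}} = \frac{-4046958 + 640235}{4886820 - \left(8 - 1155^{3}\right)} = - \frac{3406723}{4886820 + \left(-8 + 1540798875\right)} = - \frac{3406723}{4886820 + 1540798867} = - \frac{3406723}{1545685687}$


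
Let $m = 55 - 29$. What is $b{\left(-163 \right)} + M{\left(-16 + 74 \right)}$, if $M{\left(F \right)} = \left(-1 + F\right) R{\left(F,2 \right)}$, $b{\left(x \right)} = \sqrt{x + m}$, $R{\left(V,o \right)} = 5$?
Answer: $285 + i \sqrt{137} \approx 285.0 + 11.705 i$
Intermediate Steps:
$m = 26$
$b{\left(x \right)} = \sqrt{26 + x}$ ($b{\left(x \right)} = \sqrt{x + 26} = \sqrt{26 + x}$)
$M{\left(F \right)} = -5 + 5 F$ ($M{\left(F \right)} = \left(-1 + F\right) 5 = -5 + 5 F$)
$b{\left(-163 \right)} + M{\left(-16 + 74 \right)} = \sqrt{26 - 163} - \left(5 - 5 \left(-16 + 74\right)\right) = \sqrt{-137} + \left(-5 + 5 \cdot 58\right) = i \sqrt{137} + \left(-5 + 290\right) = i \sqrt{137} + 285 = 285 + i \sqrt{137}$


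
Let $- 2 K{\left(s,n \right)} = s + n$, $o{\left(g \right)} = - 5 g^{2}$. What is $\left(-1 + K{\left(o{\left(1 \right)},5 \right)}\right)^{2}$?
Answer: $1$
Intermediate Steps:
$K{\left(s,n \right)} = - \frac{n}{2} - \frac{s}{2}$ ($K{\left(s,n \right)} = - \frac{s + n}{2} = - \frac{n + s}{2} = - \frac{n}{2} - \frac{s}{2}$)
$\left(-1 + K{\left(o{\left(1 \right)},5 \right)}\right)^{2} = \left(-1 - \left(\frac{5}{2} + \frac{\left(-5\right) 1^{2}}{2}\right)\right)^{2} = \left(-1 - \left(\frac{5}{2} + \frac{\left(-5\right) 1}{2}\right)\right)^{2} = \left(-1 - 0\right)^{2} = \left(-1 + \left(- \frac{5}{2} + \frac{5}{2}\right)\right)^{2} = \left(-1 + 0\right)^{2} = \left(-1\right)^{2} = 1$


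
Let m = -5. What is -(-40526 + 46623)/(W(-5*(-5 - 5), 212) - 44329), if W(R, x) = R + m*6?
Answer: 6097/44309 ≈ 0.13760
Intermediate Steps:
W(R, x) = -30 + R (W(R, x) = R - 5*6 = R - 30 = -30 + R)
-(-40526 + 46623)/(W(-5*(-5 - 5), 212) - 44329) = -(-40526 + 46623)/((-30 - 5*(-5 - 5)) - 44329) = -6097/((-30 - 5*(-10)) - 44329) = -6097/((-30 + 50) - 44329) = -6097/(20 - 44329) = -6097/(-44309) = -6097*(-1)/44309 = -1*(-6097/44309) = 6097/44309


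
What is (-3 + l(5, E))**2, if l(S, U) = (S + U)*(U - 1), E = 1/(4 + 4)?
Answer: 229441/4096 ≈ 56.016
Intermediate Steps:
E = 1/8 ≈ 0.12500
l(S, U) = (-1 + U)*(S + U) (l(S, U) = (S + U)*(-1 + U) = (-1 + U)*(S + U))
(-3 + l(5, E))**2 = (-3 + ((1/8)**2 - 1*5 - 1*1/8 + 5*(1/8)))**2 = (-3 + (1/64 - 5 - 1/8 + 5/8))**2 = (-3 - 287/64)**2 = (-479/64)**2 = 229441/4096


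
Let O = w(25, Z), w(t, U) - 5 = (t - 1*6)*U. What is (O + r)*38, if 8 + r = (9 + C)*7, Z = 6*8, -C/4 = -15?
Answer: 52896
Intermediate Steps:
C = 60 (C = -4*(-15) = 60)
Z = 48
w(t, U) = 5 + U*(-6 + t) (w(t, U) = 5 + (t - 1*6)*U = 5 + (t - 6)*U = 5 + (-6 + t)*U = 5 + U*(-6 + t))
r = 475 (r = -8 + (9 + 60)*7 = -8 + 69*7 = -8 + 483 = 475)
O = 917 (O = 5 - 6*48 + 48*25 = 5 - 288 + 1200 = 917)
(O + r)*38 = (917 + 475)*38 = 1392*38 = 52896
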